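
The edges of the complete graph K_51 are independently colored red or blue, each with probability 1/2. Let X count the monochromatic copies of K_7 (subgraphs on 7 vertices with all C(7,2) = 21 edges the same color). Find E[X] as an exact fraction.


Let X = Σ_S X_S over the C(51, 7) = 115775100 subsets S of size 7, where X_S = 1 if the K_7 on S is monochromatic.
For a fixed S, the K_7 on S has C(7, 2) = 21 edges. P[all 21 edges red] = (1/2)^21, and likewise for blue, so P[monochromatic] = 2·(1/2)^21 = 2^{1 − 21} = 1/1048576.
Summing: E[X] = C(51, 7) · 2^{1 − 21} = 115775100 · 1/1048576 = 28943775/262144.
Numerically: E[X] ≈ 110.411739.

E[X] = C(51,7)·2^(1−C(7,2)) = 28943775/262144 ≈ 110.411739.


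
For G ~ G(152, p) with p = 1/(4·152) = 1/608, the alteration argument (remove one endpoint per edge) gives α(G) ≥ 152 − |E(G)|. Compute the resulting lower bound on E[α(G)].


E[|E(G)|] = C(152, 2)·p = 11476 · (1/608) = 151/8.
E[α(G)] ≥ n − E[|E(G)|] = 152 − 151/8 = 1065/8.
Numerically: ≈ 133.12500.
(This is only a lower bound; the true E[α(G)] may be larger.)

E[α(G)] ≥ 1065/8 ≈ 133.12500.


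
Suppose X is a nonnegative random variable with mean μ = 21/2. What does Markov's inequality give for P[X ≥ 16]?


μ = E[X] = 21/2, a = 16.
Markov: P[X ≥ 16] ≤ μ/a = (21/2)/16 = 21/32.
Numerically: ≈ 0.656250.
(Since a = 16 > μ = 10.500000, the bound 21/32 is < 1 and informative.)

P[X ≥ 16] ≤ 21/32 ≈ 0.656250.


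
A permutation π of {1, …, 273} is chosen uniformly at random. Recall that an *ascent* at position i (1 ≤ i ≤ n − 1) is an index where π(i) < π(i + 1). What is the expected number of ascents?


Write X = Σ X_I over i = 1, …, 272, with X_I the indicator of one ascent.
There are 272 indicators.
For each fixed i, the pair (π(i), π(i+1)) is a uniformly random ordered pair of distinct values from {1, …, 273}; by symmetry P[π(i) < π(i+1)] = 1/2.
By linearity: E[X] = 272 · (1/2) = (273 − 1) · (1/2) = 136 ≈ 136.000.

E[X] = 136 = 136.000.


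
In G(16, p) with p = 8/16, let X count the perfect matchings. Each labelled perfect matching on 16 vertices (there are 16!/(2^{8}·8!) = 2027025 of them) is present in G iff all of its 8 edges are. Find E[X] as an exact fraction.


K_16 has 16!/(2^{8}·8!) = 2027025 labelled perfect matchings.
For each such perfect matching H, let X_H = 1 if all 8 edges of H are present in G. Then P[X_H = 1] = p^{8} = (1/2)^{8} = 1/256.
By linearity of expectation: E[X] = Σ_H E[X_H] = 2027025 · p^{8} = 2027025 · 1/256 = 2027025/256.
Numerically: E[X] ≈ 7.92e+03.

E[X] = 2027025 · (1/2)^{8} = 2027025/256 ≈ 7.92e+03.


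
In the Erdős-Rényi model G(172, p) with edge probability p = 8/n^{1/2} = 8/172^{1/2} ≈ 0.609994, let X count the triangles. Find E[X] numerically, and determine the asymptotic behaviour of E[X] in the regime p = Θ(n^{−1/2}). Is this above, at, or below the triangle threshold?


Number of potential triangles: C(172, 3) = 833340.
Each occurs with probability p³ ≈ (0.609994)³ ≈ 2.26974616e-01.
By linearity: E[X] = C(172, 3)·p³ ≈ 833340 · 2.26974616e-01 ≈ 189147.026755.
Since α = 1/2 < 1, p = c/n^{1/2} ≫ 1/n is above the triangle threshold p ~ 1/n. Asymptotically E[X] ~ (c³/6)·n^{3(1−α)} = (8³/6)·n^{1.5} → ∞; triangles are abundant w.h.p.

E[X] ≈ 189147.026755; in regime p = Θ(1/n^{1/2}) E[X] diverges (above the triangle threshold p ~ 1/n).


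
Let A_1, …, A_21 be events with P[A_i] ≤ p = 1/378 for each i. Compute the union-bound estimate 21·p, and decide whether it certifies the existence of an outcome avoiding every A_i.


Union bound: P[∪_{i=1}^{21} A_i] ≤ Σ_i P[A_i] ≤ 21·p = 21·(1/378) = 1/18.
Numerically: 1/18 ≈ 0.0555556.
Is 1/18 < 1? YES.
Since P[∪ A_i] ≤ 1/18 < 1, the complement has P[∩ A_i^c] ≥ 1 − 1/18 = 17/18 > 0, so some outcome avoids every A_i.

21·p = 1/18 ≈ 0.0555556; existence CERTIFIED by the union bound.


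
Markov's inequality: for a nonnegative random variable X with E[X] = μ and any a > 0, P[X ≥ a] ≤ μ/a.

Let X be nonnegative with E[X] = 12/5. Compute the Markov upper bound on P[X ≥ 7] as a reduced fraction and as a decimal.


μ = E[X] = 12/5, a = 7.
Markov: P[X ≥ 7] ≤ μ/a = (12/5)/7 = 12/35.
Numerically: ≈ 0.3429.
(Since a = 7 > μ = 2.4000, the bound 12/35 is < 1 and informative.)

P[X ≥ 7] ≤ 12/35 ≈ 0.3429.


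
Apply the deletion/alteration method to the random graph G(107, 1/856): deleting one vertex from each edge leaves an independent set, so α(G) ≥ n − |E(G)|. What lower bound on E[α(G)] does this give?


E[|E(G)|] = C(107, 2)·p = 5671 · (1/856) = 53/8.
E[α(G)] ≥ n − E[|E(G)|] = 107 − 53/8 = 803/8.
Numerically: ≈ 100.37500.
(This is only a lower bound; the true E[α(G)] may be larger.)

E[α(G)] ≥ 803/8 ≈ 100.37500.


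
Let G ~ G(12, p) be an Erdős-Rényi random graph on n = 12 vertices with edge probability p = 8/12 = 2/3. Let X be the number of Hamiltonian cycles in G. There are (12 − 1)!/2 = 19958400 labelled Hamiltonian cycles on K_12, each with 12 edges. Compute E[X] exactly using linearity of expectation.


K_12 has (12 − 1)!/2 = 19958400 labelled Hamiltonian cycles.
For each such Hamiltonian cycle H, let X_H = 1 if all 12 edges of H are present in G. Then P[X_H = 1] = p^{12} = (2/3)^{12} = 4096/531441.
By linearity of expectation: E[X] = Σ_H E[X_H] = 19958400 · p^{12} = 19958400 · 4096/531441 = 1009254400/6561.
Numerically: E[X] ≈ 1.5383e+05.

E[X] = 19958400 · (2/3)^{12} = 1009254400/6561 ≈ 1.5383e+05.


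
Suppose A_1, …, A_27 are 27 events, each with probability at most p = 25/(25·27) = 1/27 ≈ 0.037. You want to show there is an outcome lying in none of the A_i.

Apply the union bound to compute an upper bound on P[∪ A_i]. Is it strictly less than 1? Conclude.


Union bound: P[∪_{i=1}^{27} A_i] ≤ Σ_i P[A_i] ≤ 27·p = 27·(1/27) = 1.
Numerically: 1 ≈ 1.000.
Is 1 < 1? NO.
Since the bound 1 is ≥ 1, the union bound is uninformative here; it does NOT by itself certify existence.

27·p = 1 ≈ 1.000; existence NOT certified by the union bound.


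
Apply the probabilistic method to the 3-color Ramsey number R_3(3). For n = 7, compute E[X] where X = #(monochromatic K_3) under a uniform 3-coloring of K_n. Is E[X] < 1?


E[X] = C(7, 3) · 3^{1 − 3} = 35 · 3^{−2} = 35/9.
As a reduced fraction: E[X] = 35/9 ≈ 3.8889.
Is E[X] < 1? NO.
Since E[X] ≥ 1, the first-moment bound is inconclusive at n = 7; it does NOT by itself certify R_3(3) > 7.

E[X] = 35/9 ≈ 3.8889; E[X] ≥ 1; first-moment method inconclusive here.


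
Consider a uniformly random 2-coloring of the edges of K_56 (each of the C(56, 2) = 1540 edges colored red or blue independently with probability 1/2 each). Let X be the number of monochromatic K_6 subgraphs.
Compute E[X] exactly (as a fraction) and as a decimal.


Let X = Σ_S X_S over the C(56, 6) = 32468436 subsets S of size 6, where X_S = 1 if the K_6 on S is monochromatic.
For a fixed S, the K_6 on S has C(6, 2) = 15 edges. P[all 15 edges red] = (1/2)^15, and likewise for blue, so P[monochromatic] = 2·(1/2)^15 = 2^{1 − 15} = 1/16384.
By linearity: E[X] = C(56, 6) · 2^{1 − 15} = 32468436 · 1/16384 = 8117109/4096.
Numerically: E[X] ≈ 1981.71606.

E[X] = C(56,6)·2^(1−C(6,2)) = 8117109/4096 ≈ 1981.71606.


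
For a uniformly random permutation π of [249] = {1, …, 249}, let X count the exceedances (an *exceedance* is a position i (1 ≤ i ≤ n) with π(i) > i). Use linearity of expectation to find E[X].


Write X = Σ_{i=1}^{249} X_i, where X_i = 1_{π(i) > i}.
For each fixed i, π(i) is uniform over {1, …, 249} (marginal of a uniform permutation), so P[π(i) > i] = (n − i)/n. Summing: Σ_{i=1}^{249} (n − i)/n = (0 + 1 + … + 248)/249 = 249(249 − 1)/(2·249) = (249 − 1)/2.
Hence E[X] = Σ_{i=1}^{249} (249 − i)/249 = 124 ≈ 124.00000.

E[X] = 124 = 124.00000.


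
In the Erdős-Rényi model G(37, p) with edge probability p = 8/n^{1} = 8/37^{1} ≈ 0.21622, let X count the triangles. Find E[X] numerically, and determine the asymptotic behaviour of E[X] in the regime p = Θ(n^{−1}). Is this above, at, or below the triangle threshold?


Number of potential triangles: C(37, 3) = 7770.
Each occurs with probability p³ ≈ (0.21622)³ ≈ 1.0107990e-02.
By linearity: E[X] = C(37, 3)·p³ ≈ 7770 · 1.0107990e-02 ≈ 78.53908.
Here α = 1, so p = 8/n is exactly at the triangle threshold p ~ 1/n. Asymptotically E[X] → c³/6 = 8³/6 = 256/3 ≈ 85.33333, a bounded constant. In this regime the triangle count is asymptotically Poisson(c³/6).

E[X] ≈ 78.53908; in regime p = Θ(1/n^{1}) E[X] stays bounded (at the triangle threshold p ~ 1/n).


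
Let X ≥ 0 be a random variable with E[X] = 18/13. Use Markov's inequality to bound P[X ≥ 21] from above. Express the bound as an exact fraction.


μ = E[X] = 18/13, a = 21.
Markov: P[X ≥ 21] ≤ μ/a = (18/13)/21 = 6/91.
Numerically: ≈ 0.065934.
(Since a = 21 > μ = 1.384615, the bound 6/91 is < 1 and informative.)

P[X ≥ 21] ≤ 6/91 ≈ 0.065934.


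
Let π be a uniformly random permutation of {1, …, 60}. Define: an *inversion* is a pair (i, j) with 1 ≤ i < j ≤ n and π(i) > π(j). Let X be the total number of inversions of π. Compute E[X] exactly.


Write X = Σ X_I over the C(60, 2) = 1770 pairs i < j, with X_I the indicator of one inversion.
There are 1770 indicators.
For each fixed pair i < j, the values π(i) and π(j) are two distinct elements of {1, …, 60} in uniformly random order; by symmetry P[π(i) > π(j)] = 1/2.
By linearity: E[X] = 1770 · (1/2) = C(60, 2) · (1/2) = 1770/2 = 885 ≈ 885.0000.

E[X] = 885 = 885.0000.


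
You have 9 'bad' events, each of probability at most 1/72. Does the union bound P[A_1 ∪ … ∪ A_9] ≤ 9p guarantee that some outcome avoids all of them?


Union bound: P[∪_{i=1}^{9} A_i] ≤ Σ_i P[A_i] ≤ 9·p = 9·(1/72) = 1/8.
Numerically: 1/8 ≈ 0.125000.
Is 1/8 < 1? YES.
Since P[∪ A_i] ≤ 1/8 < 1, the complement has P[∩ A_i^c] ≥ 1 − 1/8 = 7/8 > 0, so some outcome avoids every A_i.

9·p = 1/8 ≈ 0.125000; existence CERTIFIED by the union bound.


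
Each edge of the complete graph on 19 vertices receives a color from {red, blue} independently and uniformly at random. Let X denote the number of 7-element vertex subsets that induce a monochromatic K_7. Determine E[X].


Let X = Σ_S X_S over the C(19, 7) = 50388 subsets S of size 7, where X_S = 1 if the K_7 on S is monochromatic.
For a fixed S, the K_7 on S has C(7, 2) = 21 edges. P[all 21 edges red] = (1/2)^21, and likewise for blue, so P[monochromatic] = 2·(1/2)^21 = 2^{1 − 21} = 1/1048576.
By linearity: E[X] = C(19, 7) · 2^{1 − 21} = 50388 · 1/1048576 = 12597/262144.
Numerically: E[X] ≈ 0.048.

E[X] = C(19,7)·2^(1−C(7,2)) = 12597/262144 ≈ 0.048.


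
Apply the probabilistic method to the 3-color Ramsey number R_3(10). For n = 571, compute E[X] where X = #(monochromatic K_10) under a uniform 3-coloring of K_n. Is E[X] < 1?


E[X] = C(571, 10) · 3^{1 − 45} = 937951290893172842001 · 3^{−44} = 937951290893172842001/984770902183611232881.
As a reduced fraction: E[X] = 104216810099241426889/109418989131512359209 ≈ 0.9524563.
Is E[X] < 1? YES.
Since E[X] < 1, there exists a 3-coloring of K_{571} with no monochromatic K_10; hence R_3(10) > 571.

E[X] = 104216810099241426889/109418989131512359209 ≈ 0.9524563; E[X] < 1, so R_3(10) > 571.


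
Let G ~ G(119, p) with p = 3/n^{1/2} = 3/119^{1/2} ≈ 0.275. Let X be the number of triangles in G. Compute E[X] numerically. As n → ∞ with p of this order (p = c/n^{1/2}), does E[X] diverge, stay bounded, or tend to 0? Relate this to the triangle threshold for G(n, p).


Number of potential triangles: C(119, 3) = 273819.
Each occurs with probability p³ ≈ (0.275)³ ≈ 2.079904e-02.
By linearity: E[X] = C(119, 3)·p³ ≈ 273819 · 2.079904e-02 ≈ 5695.1728.
Since α = 1/2 < 1, p = c/n^{1/2} ≫ 1/n is above the triangle threshold p ~ 1/n. Asymptotically E[X] ~ (c³/6)·n^{3(1−α)} = (3³/6)·n^{1.5} → ∞; triangles are abundant w.h.p.

E[X] ≈ 5695.1728; in regime p = Θ(1/n^{1/2}) E[X] diverges (above the triangle threshold p ~ 1/n).


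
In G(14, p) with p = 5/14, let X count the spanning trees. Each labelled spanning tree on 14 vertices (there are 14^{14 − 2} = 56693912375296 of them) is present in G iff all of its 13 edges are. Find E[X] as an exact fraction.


K_14 has 14^{14 − 2} = 56693912375296 labelled spanning trees.
For each such spanning tree H, let X_H = 1 if all 13 edges of H are present in G. Then P[X_H = 1] = p^{13} = (5/14)^{13} = 1220703125/793714773254144.
By linearity of expectation: E[X] = Σ_H E[X_H] = 56693912375296 · p^{13} = 56693912375296 · 1220703125/793714773254144 = 1220703125/14.
Numerically: E[X] ≈ 8.72e+07.

E[X] = 56693912375296 · (5/14)^{13} = 1220703125/14 ≈ 8.72e+07.


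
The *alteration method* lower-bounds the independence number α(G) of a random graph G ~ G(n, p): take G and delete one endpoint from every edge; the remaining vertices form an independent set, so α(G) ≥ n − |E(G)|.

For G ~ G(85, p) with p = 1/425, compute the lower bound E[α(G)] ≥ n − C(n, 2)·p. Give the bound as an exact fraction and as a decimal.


E[|E(G)|] = C(85, 2)·p = 3570 · (1/425) = 42/5.
E[α(G)] ≥ n − E[|E(G)|] = 85 − 42/5 = 383/5.
Numerically: ≈ 76.6000.
(This is only a lower bound; the true E[α(G)] may be larger.)

E[α(G)] ≥ 383/5 ≈ 76.6000.


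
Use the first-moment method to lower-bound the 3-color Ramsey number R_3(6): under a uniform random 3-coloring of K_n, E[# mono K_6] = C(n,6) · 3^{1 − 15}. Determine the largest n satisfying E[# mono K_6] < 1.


We need C(n, 6) · 3^{1 − 15} < 1, i.e. C(n, 6) < 3^{15 − 1} = 4782969.
Check values of n near the boundary:
  n = 40: C(40, 6) = 3838380; 3838380 < 4782969? YES
  n = 41: C(41, 6) = 4496388; 4496388 < 4782969? YES
  n = 42: C(42, 6) = 5245786; 5245786 < 4782969? NO
  n = 43: C(43, 6) = 6096454; 6096454 < 4782969? NO
  n = 44: C(44, 6) = 7059052; 7059052 < 4782969? NO
The largest n with C(n, 6) < 4782969 is n = 41 (where E[X] = 1498796/1594323 ≈ 0.940083). Hence R_3(6) > 41, i.e. R_3(6) ≥ 42.

Largest n = 41; hence R_3(6) > 41.


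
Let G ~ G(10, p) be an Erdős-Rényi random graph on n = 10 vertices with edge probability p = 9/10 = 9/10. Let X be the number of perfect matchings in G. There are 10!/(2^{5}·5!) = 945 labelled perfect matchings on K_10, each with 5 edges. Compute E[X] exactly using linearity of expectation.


K_10 has 10!/(2^{5}·5!) = 945 labelled perfect matchings.
For each such perfect matching H, let X_H = 1 if all 5 edges of H are present in G. Then P[X_H = 1] = p^{5} = (9/10)^{5} = 59049/100000.
Summing the indicators: E[X] = Σ_H E[X_H] = 945 · p^{5} = 945 · 59049/100000 = 11160261/20000.
Numerically: E[X] ≈ 558.01.

E[X] = 945 · (9/10)^{5} = 11160261/20000 ≈ 558.01.


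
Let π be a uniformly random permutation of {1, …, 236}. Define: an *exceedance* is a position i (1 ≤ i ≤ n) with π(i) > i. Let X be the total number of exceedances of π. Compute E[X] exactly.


Write X = Σ_{i=1}^{236} X_i, where X_i = 1_{π(i) > i}.
For each fixed i, π(i) is uniform over {1, …, 236} (marginal of a uniform permutation), so P[π(i) > i] = (n − i)/n. Summing: Σ_{i=1}^{236} (n − i)/n = (0 + 1 + … + 235)/236 = 236(236 − 1)/(2·236) = (236 − 1)/2.
Hence E[X] = Σ_{i=1}^{236} (236 − i)/236 = 235/2 ≈ 117.500000.

E[X] = 235/2 = 117.500000.


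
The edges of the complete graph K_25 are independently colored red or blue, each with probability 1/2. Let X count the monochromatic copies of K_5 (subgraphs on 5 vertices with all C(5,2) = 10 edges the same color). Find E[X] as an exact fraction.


Let X = Σ_S X_S over the C(25, 5) = 53130 subsets S of size 5, where X_S = 1 if the K_5 on S is monochromatic.
For a fixed S, the K_5 on S has C(5, 2) = 10 edges. P[all 10 edges red] = (1/2)^10, and likewise for blue, so P[monochromatic] = 2·(1/2)^10 = 2^{1 − 10} = 1/512.
By linearity: E[X] = C(25, 5) · 2^{1 − 10} = 53130 · 1/512 = 26565/256.
Numerically: E[X] ≈ 103.770.

E[X] = C(25,5)·2^(1−C(5,2)) = 26565/256 ≈ 103.770.


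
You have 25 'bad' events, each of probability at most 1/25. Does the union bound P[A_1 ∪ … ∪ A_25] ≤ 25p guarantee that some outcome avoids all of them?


Union bound: P[∪_{i=1}^{25} A_i] ≤ Σ_i P[A_i] ≤ 25·p = 25·(1/25) = 1.
Numerically: 1 ≈ 1.00000.
Is 1 < 1? NO.
Since the bound 1 is ≥ 1, the union bound is uninformative here; it does NOT by itself certify existence.

25·p = 1 ≈ 1.00000; existence NOT certified by the union bound.


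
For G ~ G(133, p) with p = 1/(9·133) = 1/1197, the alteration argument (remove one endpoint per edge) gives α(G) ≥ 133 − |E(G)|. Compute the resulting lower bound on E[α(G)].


E[|E(G)|] = C(133, 2)·p = 8778 · (1/1197) = 22/3.
E[α(G)] ≥ n − E[|E(G)|] = 133 − 22/3 = 377/3.
Numerically: ≈ 125.667.
(This is only a lower bound; the true E[α(G)] may be larger.)

E[α(G)] ≥ 377/3 ≈ 125.667.


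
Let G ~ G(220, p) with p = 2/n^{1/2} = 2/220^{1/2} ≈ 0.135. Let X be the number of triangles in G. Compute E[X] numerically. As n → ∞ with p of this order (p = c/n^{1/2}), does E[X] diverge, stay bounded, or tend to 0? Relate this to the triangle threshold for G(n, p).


Number of potential triangles: C(220, 3) = 1750540.
Each occurs with probability p³ ≈ (0.135)³ ≈ 2.45164e-03.
By linearity: E[X] = C(220, 3)·p³ ≈ 1750540 · 2.45164e-03 ≈ 4291.687.
Since α = 1/2 < 1, p = c/n^{1/2} ≫ 1/n is above the triangle threshold p ~ 1/n. Asymptotically E[X] ~ (c³/6)·n^{3(1−α)} = (2³/6)·n^{1.5} → ∞; triangles are abundant w.h.p.

E[X] ≈ 4291.687; in regime p = Θ(1/n^{1/2}) E[X] diverges (above the triangle threshold p ~ 1/n).


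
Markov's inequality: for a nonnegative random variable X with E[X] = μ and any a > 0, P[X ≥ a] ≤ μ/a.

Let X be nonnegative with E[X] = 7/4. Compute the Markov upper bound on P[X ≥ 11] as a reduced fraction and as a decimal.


μ = E[X] = 7/4, a = 11.
Markov: P[X ≥ 11] ≤ μ/a = (7/4)/11 = 7/44.
Numerically: ≈ 0.15909.
(Since a = 11 > μ = 1.75000, the bound 7/44 is < 1 and informative.)

P[X ≥ 11] ≤ 7/44 ≈ 0.15909.


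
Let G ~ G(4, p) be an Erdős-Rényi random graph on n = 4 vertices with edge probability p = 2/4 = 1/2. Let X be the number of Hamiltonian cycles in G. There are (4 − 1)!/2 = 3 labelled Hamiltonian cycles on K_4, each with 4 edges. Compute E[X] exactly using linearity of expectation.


K_4 has (4 − 1)!/2 = 3 labelled Hamiltonian cycles.
For each such Hamiltonian cycle H, let X_H = 1 if all 4 edges of H are present in G. Then P[X_H = 1] = p^{4} = (1/2)^{4} = 1/16.
Summing the indicators: E[X] = Σ_H E[X_H] = 3 · p^{4} = 3 · 1/16 = 3/16.
Numerically: E[X] ≈ 0.1875.

E[X] = 3 · (1/2)^{4} = 3/16 ≈ 0.1875.


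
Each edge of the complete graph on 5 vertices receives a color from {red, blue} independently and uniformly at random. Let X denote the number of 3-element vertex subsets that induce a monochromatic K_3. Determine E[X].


Let X = Σ_S X_S over the C(5, 3) = 10 subsets S of size 3, where X_S = 1 if the K_3 on S is monochromatic.
For a fixed S, the K_3 on S has C(3, 2) = 3 edges. P[all 3 edges red] = (1/2)^3, and likewise for blue, so P[monochromatic] = 2·(1/2)^3 = 2^{1 − 3} = 1/4.
By linearity of expectation: E[X] = C(5, 3) · 2^{1 − 3} = 10 · 1/4 = 5/2.
Numerically: E[X] ≈ 2.500.

E[X] = C(5,3)·2^(1−C(3,2)) = 5/2 ≈ 2.500.


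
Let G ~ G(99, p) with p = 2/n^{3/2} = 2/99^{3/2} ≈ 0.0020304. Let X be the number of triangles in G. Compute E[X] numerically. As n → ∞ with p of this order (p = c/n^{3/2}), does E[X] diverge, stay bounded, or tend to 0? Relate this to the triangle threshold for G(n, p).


Number of potential triangles: C(99, 3) = 156849.
Each occurs with probability p³ ≈ (0.0020304)³ ≈ 8.3701186e-09.
By linearity: E[X] = C(99, 3)·p³ ≈ 156849 · 8.3701186e-09 ≈ 0.00131.
Since α = 3/2 > 1, p = c/n^{3/2} = o(1/n) is below the triangle threshold p ~ 1/n. Asymptotically E[X] ~ (c³/6)·n^{3(1−α)} = (2³/6)·n^{-1.5} → 0, so by Markov's inequality G has no triangles w.h.p.

E[X] ≈ 0.00131; in regime p = Θ(1/n^{3/2}) E[X] tends to 0 (below the triangle threshold p ~ 1/n).


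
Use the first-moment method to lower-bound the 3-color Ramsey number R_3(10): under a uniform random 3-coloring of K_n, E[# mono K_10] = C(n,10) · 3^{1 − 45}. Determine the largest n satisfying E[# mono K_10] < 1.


We need C(n, 10) · 3^{1 − 45} < 1, i.e. C(n, 10) < 3^{45 − 1} = 984770902183611232881.
Check values of n near the boundary:
  n = 568: C(568, 10) = 889446337783744949208; 889446337783744949208 < 984770902183611232881? YES
  n = 569: C(569, 10) = 905357721286137524328; 905357721286137524328 < 984770902183611232881? YES
  n = 570: C(570, 10) = 921524823451961408691; 921524823451961408691 < 984770902183611232881? YES
  n = 571: C(571, 10) = 937951290893172842001; 937951290893172842001 < 984770902183611232881? YES
  n = 572: C(572, 10) = 954640815642161682606; 954640815642161682606 < 984770902183611232881? YES
  n = 573: C(573, 10) = 971597135635805762226; 971597135635805762226 < 984770902183611232881? YES
  n = 574: C(574, 10) = 988824035203816502691; 988824035203816502691 < 984770902183611232881? NO
  n = 575: C(575, 10) = 1006325345561406175305; 1006325345561406175305 < 984770902183611232881? NO
The largest n with C(n, 10) < 984770902183611232881 is n = 573 (where E[X] = 35985079097622435638/36472996377170786403 ≈ 0.986623). Hence R_3(10) > 573, i.e. R_3(10) ≥ 574.

Largest n = 573; hence R_3(10) > 573.


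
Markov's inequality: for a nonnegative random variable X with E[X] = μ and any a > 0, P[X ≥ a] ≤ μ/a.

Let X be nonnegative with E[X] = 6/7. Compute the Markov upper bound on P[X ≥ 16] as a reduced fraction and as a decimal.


μ = E[X] = 6/7, a = 16.
Markov: P[X ≥ 16] ≤ μ/a = (6/7)/16 = 3/56.
Numerically: ≈ 0.053571.
(Since a = 16 > μ = 0.857143, the bound 3/56 is < 1 and informative.)

P[X ≥ 16] ≤ 3/56 ≈ 0.053571.


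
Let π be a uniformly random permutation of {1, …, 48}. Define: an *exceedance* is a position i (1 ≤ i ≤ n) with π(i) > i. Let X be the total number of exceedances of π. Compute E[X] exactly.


Write X = Σ_{i=1}^{48} X_i, where X_i = 1_{π(i) > i}.
For each fixed i, π(i) is uniform over {1, …, 48} (marginal of a uniform permutation), so P[π(i) > i] = (n − i)/n. Summing: Σ_{i=1}^{48} (n − i)/n = (0 + 1 + … + 47)/48 = 48(48 − 1)/(2·48) = (48 − 1)/2.
Hence E[X] = Σ_{i=1}^{48} (48 − i)/48 = 47/2 ≈ 23.500.

E[X] = 47/2 = 23.500.


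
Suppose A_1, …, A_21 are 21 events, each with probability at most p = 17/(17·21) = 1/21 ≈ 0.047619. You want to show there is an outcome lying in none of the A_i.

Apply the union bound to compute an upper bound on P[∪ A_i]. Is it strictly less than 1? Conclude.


Union bound: P[∪_{i=1}^{21} A_i] ≤ Σ_i P[A_i] ≤ 21·p = 21·(1/21) = 1.
Numerically: 1 ≈ 1.000000.
Is 1 < 1? NO.
Since the bound 1 is ≥ 1, the union bound is uninformative here; it does NOT by itself certify existence.

21·p = 1 ≈ 1.000000; existence NOT certified by the union bound.


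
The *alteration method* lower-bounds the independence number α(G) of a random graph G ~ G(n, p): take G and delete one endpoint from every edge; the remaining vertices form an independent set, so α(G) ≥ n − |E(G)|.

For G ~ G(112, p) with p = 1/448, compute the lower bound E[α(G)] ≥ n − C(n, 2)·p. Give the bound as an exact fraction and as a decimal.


E[|E(G)|] = C(112, 2)·p = 6216 · (1/448) = 111/8.
E[α(G)] ≥ n − E[|E(G)|] = 112 − 111/8 = 785/8.
Numerically: ≈ 98.1250.
(This is only a lower bound; the true E[α(G)] may be larger.)

E[α(G)] ≥ 785/8 ≈ 98.1250.


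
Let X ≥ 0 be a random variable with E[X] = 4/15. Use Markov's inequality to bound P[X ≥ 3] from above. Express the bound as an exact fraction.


μ = E[X] = 4/15, a = 3.
Markov: P[X ≥ 3] ≤ μ/a = (4/15)/3 = 4/45.
Numerically: ≈ 0.0889.
(Since a = 3 > μ = 0.2667, the bound 4/45 is < 1 and informative.)

P[X ≥ 3] ≤ 4/45 ≈ 0.0889.


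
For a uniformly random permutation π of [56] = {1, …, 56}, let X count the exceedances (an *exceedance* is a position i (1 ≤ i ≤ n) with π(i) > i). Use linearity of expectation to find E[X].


Write X = Σ_{i=1}^{56} X_i, where X_i = 1_{π(i) > i}.
For each fixed i, π(i) is uniform over {1, …, 56} (marginal of a uniform permutation), so P[π(i) > i] = (n − i)/n. Summing: Σ_{i=1}^{56} (n − i)/n = (0 + 1 + … + 55)/56 = 56(56 − 1)/(2·56) = (56 − 1)/2.
Hence E[X] = Σ_{i=1}^{56} (56 − i)/56 = 55/2 ≈ 27.50000.

E[X] = 55/2 = 27.50000.


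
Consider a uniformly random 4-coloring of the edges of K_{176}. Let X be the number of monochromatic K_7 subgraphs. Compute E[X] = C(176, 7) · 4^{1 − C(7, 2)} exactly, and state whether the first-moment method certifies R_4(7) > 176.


E[X] = C(176, 7) · 4^{1 − 21} = 919790691600 · 4^{−20} = 919790691600/1099511627776.
As a reduced fraction: E[X] = 57486918225/68719476736 ≈ 0.836545.
Is E[X] < 1? YES.
Since E[X] < 1, there exists a 4-coloring of K_{176} with no monochromatic K_7; hence R_4(7) > 176.

E[X] = 57486918225/68719476736 ≈ 0.836545; E[X] < 1, so R_4(7) > 176.


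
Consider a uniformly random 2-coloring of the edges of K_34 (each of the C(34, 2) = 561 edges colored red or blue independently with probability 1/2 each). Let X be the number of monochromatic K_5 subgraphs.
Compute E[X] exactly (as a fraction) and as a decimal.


Let X = Σ_S X_S over the C(34, 5) = 278256 subsets S of size 5, where X_S = 1 if the K_5 on S is monochromatic.
For a fixed S, the K_5 on S has C(5, 2) = 10 edges. P[all 10 edges red] = (1/2)^10, and likewise for blue, so P[monochromatic] = 2·(1/2)^10 = 2^{1 − 10} = 1/512.
By linearity: E[X] = C(34, 5) · 2^{1 − 10} = 278256 · 1/512 = 17391/32.
Numerically: E[X] ≈ 543.4688.

E[X] = C(34,5)·2^(1−C(5,2)) = 17391/32 ≈ 543.4688.


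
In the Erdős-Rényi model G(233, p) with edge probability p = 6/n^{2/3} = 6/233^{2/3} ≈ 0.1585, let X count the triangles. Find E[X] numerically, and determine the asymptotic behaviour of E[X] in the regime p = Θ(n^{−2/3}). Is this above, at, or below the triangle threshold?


Number of potential triangles: C(233, 3) = 2081156.
Each occurs with probability p³ ≈ (0.1585)³ ≈ 3.978707e-03.
By linearity: E[X] = C(233, 3)·p³ ≈ 2081156 · 3.978707e-03 ≈ 8280.3090.
Since α = 2/3 < 1, p = c/n^{2/3} ≫ 1/n is above the triangle threshold p ~ 1/n. Asymptotically E[X] ~ (c³/6)·n^{3(1−α)} = (6³/6)·n^{1} → ∞; triangles are abundant w.h.p.

E[X] ≈ 8280.3090; in regime p = Θ(1/n^{2/3}) E[X] diverges (above the triangle threshold p ~ 1/n).


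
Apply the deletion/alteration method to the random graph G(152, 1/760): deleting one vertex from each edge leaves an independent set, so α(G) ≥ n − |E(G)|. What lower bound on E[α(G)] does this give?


E[|E(G)|] = C(152, 2)·p = 11476 · (1/760) = 151/10.
E[α(G)] ≥ n − E[|E(G)|] = 152 − 151/10 = 1369/10.
Numerically: ≈ 136.9000.
(This is only a lower bound; the true E[α(G)] may be larger.)

E[α(G)] ≥ 1369/10 ≈ 136.9000.


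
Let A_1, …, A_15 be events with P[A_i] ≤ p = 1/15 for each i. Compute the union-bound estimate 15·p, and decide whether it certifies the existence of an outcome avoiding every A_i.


Union bound: P[∪_{i=1}^{15} A_i] ≤ Σ_i P[A_i] ≤ 15·p = 15·(1/15) = 1.
Numerically: 1 ≈ 1.0000000.
Is 1 < 1? NO.
Since the bound 1 is ≥ 1, the union bound is uninformative here; it does NOT by itself certify existence.

15·p = 1 ≈ 1.0000000; existence NOT certified by the union bound.


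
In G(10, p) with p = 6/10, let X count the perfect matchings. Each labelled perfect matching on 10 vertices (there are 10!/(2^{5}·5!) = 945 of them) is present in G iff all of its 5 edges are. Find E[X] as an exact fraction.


K_10 has 10!/(2^{5}·5!) = 945 labelled perfect matchings.
For each such perfect matching H, let X_H = 1 if all 5 edges of H are present in G. Then P[X_H = 1] = p^{5} = (3/5)^{5} = 243/3125.
By linearity of expectation: E[X] = Σ_H E[X_H] = 945 · p^{5} = 945 · 243/3125 = 45927/625.
Numerically: E[X] ≈ 73.5.

E[X] = 945 · (3/5)^{5} = 45927/625 ≈ 73.5.


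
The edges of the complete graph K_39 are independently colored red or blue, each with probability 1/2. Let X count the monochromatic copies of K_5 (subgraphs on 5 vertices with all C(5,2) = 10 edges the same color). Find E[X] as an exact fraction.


Let X = Σ_S X_S over the C(39, 5) = 575757 subsets S of size 5, where X_S = 1 if the K_5 on S is monochromatic.
For a fixed S, the K_5 on S has C(5, 2) = 10 edges. P[all 10 edges red] = (1/2)^10, and likewise for blue, so P[monochromatic] = 2·(1/2)^10 = 2^{1 − 10} = 1/512.
By linearity of expectation: E[X] = C(39, 5) · 2^{1 − 10} = 575757 · 1/512 = 575757/512.
Numerically: E[X] ≈ 1124.525391.

E[X] = C(39,5)·2^(1−C(5,2)) = 575757/512 ≈ 1124.525391.


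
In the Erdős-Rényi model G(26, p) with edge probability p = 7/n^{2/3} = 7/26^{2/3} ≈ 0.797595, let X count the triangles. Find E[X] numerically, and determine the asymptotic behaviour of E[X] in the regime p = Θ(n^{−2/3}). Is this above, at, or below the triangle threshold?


Number of potential triangles: C(26, 3) = 2600.
Each occurs with probability p³ ≈ (0.797595)³ ≈ 5.07396450e-01.
By linearity: E[X] = C(26, 3)·p³ ≈ 2600 · 5.07396450e-01 ≈ 1319.230769.
Since α = 2/3 < 1, p = c/n^{2/3} ≫ 1/n is above the triangle threshold p ~ 1/n. Asymptotically E[X] ~ (c³/6)·n^{3(1−α)} = (7³/6)·n^{1} → ∞; triangles are abundant w.h.p.

E[X] ≈ 1319.230769; in regime p = Θ(1/n^{2/3}) E[X] diverges (above the triangle threshold p ~ 1/n).


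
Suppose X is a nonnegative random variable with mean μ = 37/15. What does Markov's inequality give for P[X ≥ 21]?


μ = E[X] = 37/15, a = 21.
Markov: P[X ≥ 21] ≤ μ/a = (37/15)/21 = 37/315.
Numerically: ≈ 0.117.
(Since a = 21 > μ = 2.467, the bound 37/315 is < 1 and informative.)

P[X ≥ 21] ≤ 37/315 ≈ 0.117.


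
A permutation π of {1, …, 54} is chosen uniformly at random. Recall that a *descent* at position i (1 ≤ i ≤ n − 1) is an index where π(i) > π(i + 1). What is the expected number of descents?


Write X = Σ X_I over i = 1, …, 53, with X_I the indicator of one descent.
There are 53 indicators.
For each fixed i, the pair (π(i), π(i+1)) is a uniformly random ordered pair of distinct values from {1, …, 54}; by symmetry P[π(i) > π(i+1)] = 1/2.
By linearity: E[X] = 53 · (1/2) = (54 − 1) · (1/2) = 53/2 ≈ 26.50000.

E[X] = 53/2 = 26.50000.


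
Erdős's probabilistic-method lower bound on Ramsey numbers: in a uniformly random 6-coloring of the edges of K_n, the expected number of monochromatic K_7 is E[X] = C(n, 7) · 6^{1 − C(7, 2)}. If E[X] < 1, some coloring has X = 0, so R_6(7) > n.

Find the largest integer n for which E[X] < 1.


We need C(n, 7) · 6^{1 − 21} < 1, i.e. C(n, 7) < 6^{21 − 1} = 3656158440062976.
Check values of n near the boundary:
  n = 562: C(562, 7) = 3384017972944752; 3384017972944752 < 3656158440062976? YES
  n = 563: C(563, 7) = 3426622515769596; 3426622515769596 < 3656158440062976? YES
  n = 564: C(564, 7) = 3469685994423792; 3469685994423792 < 3656158440062976? YES
  n = 565: C(565, 7) = 3513212521235560; 3513212521235560 < 3656158440062976? YES
  n = 566: C(566, 7) = 3557206237959440; 3557206237959440 < 3656158440062976? YES
  n = 567: C(567, 7) = 3601671315933933; 3601671315933933 < 3656158440062976? YES
  n = 568: C(568, 7) = 3646611956239704; 3646611956239704 < 3656158440062976? YES
  n = 569: C(569, 7) = 3692032389858348; 3692032389858348 < 3656158440062976? NO
The largest n with C(n, 7) < 3656158440062976 is n = 568 (where E[X] = 16882462760369/16926659444736 ≈ 0.9973889). Hence R_6(7) > 568, i.e. R_6(7) ≥ 569.

Largest n = 568; hence R_6(7) > 568.


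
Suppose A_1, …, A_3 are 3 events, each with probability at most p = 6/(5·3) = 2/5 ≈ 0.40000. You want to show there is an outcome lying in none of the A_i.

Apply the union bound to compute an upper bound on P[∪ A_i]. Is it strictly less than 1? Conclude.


Union bound: P[∪_{i=1}^{3} A_i] ≤ Σ_i P[A_i] ≤ 3·p = 3·(2/5) = 6/5.
Numerically: 6/5 ≈ 1.20000.
Is 6/5 < 1? NO.
Since the bound 6/5 is ≥ 1, the union bound is uninformative here; it does NOT by itself certify existence.

3·p = 6/5 ≈ 1.20000; existence NOT certified by the union bound.


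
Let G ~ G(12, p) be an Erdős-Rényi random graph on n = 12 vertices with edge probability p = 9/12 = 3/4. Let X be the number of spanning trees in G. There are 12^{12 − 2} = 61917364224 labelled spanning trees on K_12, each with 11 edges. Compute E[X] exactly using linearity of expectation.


K_12 has 12^{12 − 2} = 61917364224 labelled spanning trees.
For each such spanning tree H, let X_H = 1 if all 11 edges of H are present in G. Then P[X_H = 1] = p^{11} = (3/4)^{11} = 177147/4194304.
Summing the indicators: E[X] = Σ_H E[X_H] = 61917364224 · p^{11} = 61917364224 · 177147/4194304 = 10460353203/4.
Numerically: E[X] ≈ 2.61509e+09.

E[X] = 61917364224 · (3/4)^{11} = 10460353203/4 ≈ 2.61509e+09.


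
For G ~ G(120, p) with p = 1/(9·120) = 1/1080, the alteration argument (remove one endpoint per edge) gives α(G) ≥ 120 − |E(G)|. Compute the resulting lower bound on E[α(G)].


E[|E(G)|] = C(120, 2)·p = 7140 · (1/1080) = 119/18.
E[α(G)] ≥ n − E[|E(G)|] = 120 − 119/18 = 2041/18.
Numerically: ≈ 113.389.
(This is only a lower bound; the true E[α(G)] may be larger.)

E[α(G)] ≥ 2041/18 ≈ 113.389.


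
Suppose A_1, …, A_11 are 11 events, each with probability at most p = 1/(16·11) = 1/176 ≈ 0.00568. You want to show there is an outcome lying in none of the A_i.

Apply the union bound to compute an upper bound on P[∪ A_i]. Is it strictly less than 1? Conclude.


Union bound: P[∪_{i=1}^{11} A_i] ≤ Σ_i P[A_i] ≤ 11·p = 11·(1/176) = 1/16.
Numerically: 1/16 ≈ 0.06250.
Is 1/16 < 1? YES.
Since P[∪ A_i] ≤ 1/16 < 1, the complement has P[∩ A_i^c] ≥ 1 − 1/16 = 15/16 > 0, so some outcome avoids every A_i.

11·p = 1/16 ≈ 0.06250; existence CERTIFIED by the union bound.


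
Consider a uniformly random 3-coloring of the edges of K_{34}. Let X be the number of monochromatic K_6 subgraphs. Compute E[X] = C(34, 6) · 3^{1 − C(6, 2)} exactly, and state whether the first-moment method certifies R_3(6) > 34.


E[X] = C(34, 6) · 3^{1 − 15} = 1344904 · 3^{−14} = 1344904/4782969.
As a reduced fraction: E[X] = 1344904/4782969 ≈ 0.281.
Is E[X] < 1? YES.
Since E[X] < 1, there exists a 3-coloring of K_{34} with no monochromatic K_6; hence R_3(6) > 34.

E[X] = 1344904/4782969 ≈ 0.281; E[X] < 1, so R_3(6) > 34.


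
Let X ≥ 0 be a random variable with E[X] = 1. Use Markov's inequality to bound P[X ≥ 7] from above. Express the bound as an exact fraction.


μ = E[X] = 1, a = 7.
Markov: P[X ≥ 7] ≤ μ/a = (1)/7 = 1/7.
Numerically: ≈ 0.143.
(Since a = 7 > μ = 1.000, the bound 1/7 is < 1 and informative.)

P[X ≥ 7] ≤ 1/7 ≈ 0.143.


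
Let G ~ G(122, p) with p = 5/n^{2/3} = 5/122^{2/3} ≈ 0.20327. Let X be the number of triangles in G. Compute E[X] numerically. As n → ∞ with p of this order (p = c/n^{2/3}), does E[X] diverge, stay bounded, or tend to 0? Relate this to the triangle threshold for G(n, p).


Number of potential triangles: C(122, 3) = 295240.
Each occurs with probability p³ ≈ (0.20327)³ ≈ 8.3982800e-03.
By linearity: E[X] = C(122, 3)·p³ ≈ 295240 · 8.3982800e-03 ≈ 2479.50820.
Since α = 2/3 < 1, p = c/n^{2/3} ≫ 1/n is above the triangle threshold p ~ 1/n. Asymptotically E[X] ~ (c³/6)·n^{3(1−α)} = (5³/6)·n^{1} → ∞; triangles are abundant w.h.p.

E[X] ≈ 2479.50820; in regime p = Θ(1/n^{2/3}) E[X] diverges (above the triangle threshold p ~ 1/n).


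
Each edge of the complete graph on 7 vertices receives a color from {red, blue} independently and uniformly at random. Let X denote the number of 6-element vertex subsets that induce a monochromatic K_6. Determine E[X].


Let X = Σ_S X_S over the C(7, 6) = 7 subsets S of size 6, where X_S = 1 if the K_6 on S is monochromatic.
For a fixed S, the K_6 on S has C(6, 2) = 15 edges. P[all 15 edges red] = (1/2)^15, and likewise for blue, so P[monochromatic] = 2·(1/2)^15 = 2^{1 − 15} = 1/16384.
Summing: E[X] = C(7, 6) · 2^{1 − 15} = 7 · 1/16384 = 7/16384.
Numerically: E[X] ≈ 0.000427.

E[X] = C(7,6)·2^(1−C(6,2)) = 7/16384 ≈ 0.000427.


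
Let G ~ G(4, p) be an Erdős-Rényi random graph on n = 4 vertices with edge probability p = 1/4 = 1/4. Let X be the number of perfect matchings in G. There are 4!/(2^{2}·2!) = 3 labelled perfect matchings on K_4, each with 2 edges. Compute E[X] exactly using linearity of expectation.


K_4 has 4!/(2^{2}·2!) = 3 labelled perfect matchings.
For each such perfect matching H, let X_H = 1 if all 2 edges of H are present in G. Then P[X_H = 1] = p^{2} = (1/4)^{2} = 1/16.
By linearity: E[X] = Σ_H E[X_H] = 3 · p^{2} = 3 · 1/16 = 3/16.
Numerically: E[X] ≈ 0.1875.

E[X] = 3 · (1/4)^{2} = 3/16 ≈ 0.1875.


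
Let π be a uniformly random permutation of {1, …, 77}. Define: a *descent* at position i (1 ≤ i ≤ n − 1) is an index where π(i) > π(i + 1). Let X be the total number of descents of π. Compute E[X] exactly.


Write X = Σ X_I over i = 1, …, 76, with X_I the indicator of one descent.
There are 76 indicators.
For each fixed i, the pair (π(i), π(i+1)) is a uniformly random ordered pair of distinct values from {1, …, 77}; by symmetry P[π(i) > π(i+1)] = 1/2.
By linearity: E[X] = 76 · (1/2) = (77 − 1) · (1/2) = 38 ≈ 38.000.

E[X] = 38 = 38.000.


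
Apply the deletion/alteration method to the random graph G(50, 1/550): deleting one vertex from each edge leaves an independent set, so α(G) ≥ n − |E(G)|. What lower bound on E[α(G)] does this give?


E[|E(G)|] = C(50, 2)·p = 1225 · (1/550) = 49/22.
E[α(G)] ≥ n − E[|E(G)|] = 50 − 49/22 = 1051/22.
Numerically: ≈ 47.773.
(This is only a lower bound; the true E[α(G)] may be larger.)

E[α(G)] ≥ 1051/22 ≈ 47.773.


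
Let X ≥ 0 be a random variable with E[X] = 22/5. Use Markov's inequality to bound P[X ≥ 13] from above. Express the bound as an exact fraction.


μ = E[X] = 22/5, a = 13.
Markov: P[X ≥ 13] ≤ μ/a = (22/5)/13 = 22/65.
Numerically: ≈ 0.338462.
(Since a = 13 > μ = 4.400000, the bound 22/65 is < 1 and informative.)

P[X ≥ 13] ≤ 22/65 ≈ 0.338462.


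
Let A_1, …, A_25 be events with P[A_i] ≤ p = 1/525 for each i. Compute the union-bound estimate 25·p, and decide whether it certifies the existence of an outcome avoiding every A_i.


Union bound: P[∪_{i=1}^{25} A_i] ≤ Σ_i P[A_i] ≤ 25·p = 25·(1/525) = 1/21.
Numerically: 1/21 ≈ 0.047619.
Is 1/21 < 1? YES.
Since P[∪ A_i] ≤ 1/21 < 1, the complement has P[∩ A_i^c] ≥ 1 − 1/21 = 20/21 > 0, so some outcome avoids every A_i.

25·p = 1/21 ≈ 0.047619; existence CERTIFIED by the union bound.


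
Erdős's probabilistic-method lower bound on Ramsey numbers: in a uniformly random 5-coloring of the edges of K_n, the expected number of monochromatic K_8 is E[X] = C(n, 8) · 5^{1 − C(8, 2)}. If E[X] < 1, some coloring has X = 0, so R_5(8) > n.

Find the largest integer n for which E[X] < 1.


We need C(n, 8) · 5^{1 − 28} < 1, i.e. C(n, 8) < 5^{28 − 1} = 7450580596923828125.
Check values of n near the boundary:
  n = 861: C(861, 8) = 7250034996615275865; 7250034996615275865 < 7450580596923828125? YES
  n = 862: C(862, 8) = 7317951015318931845; 7317951015318931845 < 7450580596923828125? YES
  n = 863: C(863, 8) = 7386423071602617757; 7386423071602617757 < 7450580596923828125? YES
  n = 864: C(864, 8) = 7455455062926006708; 7455455062926006708 < 7450580596923828125? NO
  n = 865: C(865, 8) = 7525050909487743060; 7525050909487743060 < 7450580596923828125? NO
  n = 866: C(866, 8) = 7595214554331451620; 7595214554331451620 < 7450580596923828125? NO
The largest n with C(n, 8) < 7450580596923828125 is n = 863 (where E[X] = 7386423071602617757/7450580596923828125 ≈ 0.9913889). Hence R_5(8) > 863, i.e. R_5(8) ≥ 864.

Largest n = 863; hence R_5(8) > 863.
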